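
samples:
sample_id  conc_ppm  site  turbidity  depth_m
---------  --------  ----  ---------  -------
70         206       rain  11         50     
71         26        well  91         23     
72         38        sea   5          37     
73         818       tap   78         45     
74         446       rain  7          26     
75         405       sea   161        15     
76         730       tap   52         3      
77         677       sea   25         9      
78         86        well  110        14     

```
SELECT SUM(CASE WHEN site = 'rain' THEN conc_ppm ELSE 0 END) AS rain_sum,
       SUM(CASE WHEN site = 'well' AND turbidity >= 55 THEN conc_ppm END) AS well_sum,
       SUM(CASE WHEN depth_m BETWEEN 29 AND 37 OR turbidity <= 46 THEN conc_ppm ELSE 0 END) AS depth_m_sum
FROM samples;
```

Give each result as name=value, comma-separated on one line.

[rain_sum: site = 'rain']
sample_id=70: ✓ → 206
sample_id=71: ✗
sample_id=72: ✗
sample_id=73: ✗
sample_id=74: ✓ → 446
sample_id=75: ✗
sample_id=76: ✗
sample_id=77: ✗
sample_id=78: ✗
rain_sum = 206 + 446 = 652
—
[well_sum: site = 'well' AND turbidity >= 55]
sample_id=70: ✗
sample_id=71: ✓ → 26
sample_id=72: ✗
sample_id=73: ✗
sample_id=74: ✗
sample_id=75: ✗
sample_id=76: ✗
sample_id=77: ✗
sample_id=78: ✓ → 86
well_sum = 26 + 86 = 112
—
[depth_m_sum: depth_m BETWEEN 29 AND 37 OR turbidity <= 46]
sample_id=70: ✓ → 206
sample_id=71: ✗
sample_id=72: ✓ → 38
sample_id=73: ✗
sample_id=74: ✓ → 446
sample_id=75: ✗
sample_id=76: ✗
sample_id=77: ✓ → 677
sample_id=78: ✗
depth_m_sum = 206 + 38 + 446 + 677 = 1367

rain_sum=652, well_sum=112, depth_m_sum=1367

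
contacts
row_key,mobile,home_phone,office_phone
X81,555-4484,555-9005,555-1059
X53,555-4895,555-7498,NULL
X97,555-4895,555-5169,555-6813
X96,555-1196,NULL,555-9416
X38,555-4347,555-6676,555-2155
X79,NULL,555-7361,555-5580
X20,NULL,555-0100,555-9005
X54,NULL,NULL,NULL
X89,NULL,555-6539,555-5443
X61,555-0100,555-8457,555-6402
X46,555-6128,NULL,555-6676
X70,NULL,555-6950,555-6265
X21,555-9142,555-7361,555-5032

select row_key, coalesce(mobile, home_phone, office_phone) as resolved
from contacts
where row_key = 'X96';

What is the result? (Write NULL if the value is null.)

row_key = X96: mobile=555-1196, home_phone=NULL, office_phone=555-9416.
mobile=555-1196 → 555-1196

555-1196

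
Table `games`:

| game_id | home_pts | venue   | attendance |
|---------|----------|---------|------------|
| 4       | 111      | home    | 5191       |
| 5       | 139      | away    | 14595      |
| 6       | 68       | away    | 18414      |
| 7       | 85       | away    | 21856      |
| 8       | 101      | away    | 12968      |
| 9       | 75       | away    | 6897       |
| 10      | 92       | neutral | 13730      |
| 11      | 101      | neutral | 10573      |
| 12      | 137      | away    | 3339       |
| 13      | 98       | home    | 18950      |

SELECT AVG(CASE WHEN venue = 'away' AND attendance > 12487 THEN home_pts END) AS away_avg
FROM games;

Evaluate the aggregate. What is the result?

game_id=4: ✗
game_id=5: ✓ → 139
game_id=6: ✓ → 68
game_id=7: ✓ → 85
game_id=8: ✓ → 101
game_id=9: ✗
game_id=10: ✗
game_id=11: ✗
game_id=12: ✗
game_id=13: ✗
away_avg = (139 + 68 + 85 + 101) / 4 = 98.25

98.25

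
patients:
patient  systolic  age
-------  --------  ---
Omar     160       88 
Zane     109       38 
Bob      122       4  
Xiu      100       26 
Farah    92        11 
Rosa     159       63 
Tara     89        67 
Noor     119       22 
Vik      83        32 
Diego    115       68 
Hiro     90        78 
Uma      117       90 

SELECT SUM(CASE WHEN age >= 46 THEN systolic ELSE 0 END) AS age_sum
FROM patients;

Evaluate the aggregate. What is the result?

patient=Omar: ✓ → 160
patient=Zane: ✗
patient=Bob: ✗
patient=Xiu: ✗
patient=Farah: ✗
patient=Rosa: ✓ → 159
patient=Tara: ✓ → 89
patient=Noor: ✗
patient=Vik: ✗
patient=Diego: ✓ → 115
patient=Hiro: ✓ → 90
patient=Uma: ✓ → 117
age_sum = 160 + 159 + 89 + 115 + 90 + 117 = 730

730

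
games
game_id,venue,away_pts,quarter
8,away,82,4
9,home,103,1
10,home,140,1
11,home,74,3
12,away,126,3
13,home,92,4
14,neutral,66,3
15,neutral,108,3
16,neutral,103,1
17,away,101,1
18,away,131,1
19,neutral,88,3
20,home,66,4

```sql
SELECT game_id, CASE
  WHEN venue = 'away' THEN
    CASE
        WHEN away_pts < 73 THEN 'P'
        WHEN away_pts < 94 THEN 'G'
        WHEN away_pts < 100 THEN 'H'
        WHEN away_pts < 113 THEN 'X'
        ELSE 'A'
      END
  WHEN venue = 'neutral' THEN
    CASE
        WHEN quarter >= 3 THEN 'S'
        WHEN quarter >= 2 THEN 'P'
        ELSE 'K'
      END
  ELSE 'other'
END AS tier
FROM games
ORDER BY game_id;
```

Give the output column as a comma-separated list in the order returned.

game_id=8: venue='away' → inner[away_pts < 94] → G
game_id=9: venue='home' → outer ELSE → other
game_id=10: venue='home' → outer ELSE → other
game_id=11: venue='home' → outer ELSE → other
game_id=12: venue='away' → inner[ELSE] → A
game_id=13: venue='home' → outer ELSE → other
game_id=14: venue='neutral' → inner[quarter >= 3] → S
game_id=15: venue='neutral' → inner[quarter >= 3] → S
game_id=16: venue='neutral' → inner[ELSE] → K
game_id=17: venue='away' → inner[away_pts < 113] → X
game_id=18: venue='away' → inner[ELSE] → A
game_id=19: venue='neutral' → inner[quarter >= 3] → S
game_id=20: venue='home' → outer ELSE → other

G, other, other, other, A, other, S, S, K, X, A, S, other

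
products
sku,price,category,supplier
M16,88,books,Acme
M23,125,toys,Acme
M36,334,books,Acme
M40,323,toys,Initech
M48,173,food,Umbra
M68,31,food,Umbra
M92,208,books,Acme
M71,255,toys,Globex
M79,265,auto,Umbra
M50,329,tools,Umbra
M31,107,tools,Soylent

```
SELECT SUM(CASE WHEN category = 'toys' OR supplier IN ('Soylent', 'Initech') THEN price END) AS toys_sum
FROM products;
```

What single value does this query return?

sku=M16: ✗
sku=M23: ✓ → 125
sku=M36: ✗
sku=M40: ✓ → 323
sku=M48: ✗
sku=M68: ✗
sku=M92: ✗
sku=M71: ✓ → 255
sku=M79: ✗
sku=M50: ✗
sku=M31: ✓ → 107
toys_sum = 125 + 323 + 255 + 107 = 810

810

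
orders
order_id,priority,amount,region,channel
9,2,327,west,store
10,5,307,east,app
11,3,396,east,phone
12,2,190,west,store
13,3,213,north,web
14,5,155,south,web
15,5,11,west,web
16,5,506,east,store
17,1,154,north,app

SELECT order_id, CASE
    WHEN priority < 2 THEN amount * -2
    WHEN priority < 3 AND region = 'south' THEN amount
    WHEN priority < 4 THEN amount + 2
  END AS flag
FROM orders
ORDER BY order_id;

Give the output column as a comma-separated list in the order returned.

329, NULL, 398, 192, 215, NULL, NULL, NULL, -308

order_id=9: priority < 4 → 329
order_id=10: (no match → NULL) → NULL
order_id=11: priority < 4 → 398
order_id=12: priority < 4 → 192
order_id=13: priority < 4 → 215
order_id=14: (no match → NULL) → NULL
order_id=15: (no match → NULL) → NULL
order_id=16: (no match → NULL) → NULL
order_id=17: priority < 2 → -308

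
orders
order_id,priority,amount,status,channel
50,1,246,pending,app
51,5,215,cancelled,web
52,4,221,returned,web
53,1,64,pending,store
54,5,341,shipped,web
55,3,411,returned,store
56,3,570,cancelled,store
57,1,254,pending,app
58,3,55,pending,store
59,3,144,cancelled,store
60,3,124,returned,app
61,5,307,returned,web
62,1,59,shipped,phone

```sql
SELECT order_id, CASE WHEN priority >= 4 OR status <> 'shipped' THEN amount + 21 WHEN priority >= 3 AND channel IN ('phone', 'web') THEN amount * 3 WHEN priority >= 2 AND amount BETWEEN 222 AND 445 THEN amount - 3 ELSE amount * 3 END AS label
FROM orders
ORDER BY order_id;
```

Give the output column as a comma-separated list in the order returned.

order_id=50: priority >= 4 OR status <> 'shipped' → 267
order_id=51: priority >= 4 OR status <> 'shipped' → 236
order_id=52: priority >= 4 OR status <> 'shipped' → 242
order_id=53: priority >= 4 OR status <> 'shipped' → 85
order_id=54: priority >= 4 OR status <> 'shipped' → 362
order_id=55: priority >= 4 OR status <> 'shipped' → 432
order_id=56: priority >= 4 OR status <> 'shipped' → 591
order_id=57: priority >= 4 OR status <> 'shipped' → 275
order_id=58: priority >= 4 OR status <> 'shipped' → 76
order_id=59: priority >= 4 OR status <> 'shipped' → 165
order_id=60: priority >= 4 OR status <> 'shipped' → 145
order_id=61: priority >= 4 OR status <> 'shipped' → 328
order_id=62: ELSE → 177

267, 236, 242, 85, 362, 432, 591, 275, 76, 165, 145, 328, 177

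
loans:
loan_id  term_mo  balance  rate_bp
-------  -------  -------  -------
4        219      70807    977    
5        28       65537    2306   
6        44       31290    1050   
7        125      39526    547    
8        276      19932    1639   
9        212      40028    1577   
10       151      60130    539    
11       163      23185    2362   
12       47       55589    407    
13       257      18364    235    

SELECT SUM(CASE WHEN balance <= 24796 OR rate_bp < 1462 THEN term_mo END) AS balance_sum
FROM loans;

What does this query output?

1282

loan_id=4: ✓ → 219
loan_id=5: ✗
loan_id=6: ✓ → 44
loan_id=7: ✓ → 125
loan_id=8: ✓ → 276
loan_id=9: ✗
loan_id=10: ✓ → 151
loan_id=11: ✓ → 163
loan_id=12: ✓ → 47
loan_id=13: ✓ → 257
balance_sum = 219 + 44 + 125 + 276 + 151 + 163 + 47 + 257 = 1282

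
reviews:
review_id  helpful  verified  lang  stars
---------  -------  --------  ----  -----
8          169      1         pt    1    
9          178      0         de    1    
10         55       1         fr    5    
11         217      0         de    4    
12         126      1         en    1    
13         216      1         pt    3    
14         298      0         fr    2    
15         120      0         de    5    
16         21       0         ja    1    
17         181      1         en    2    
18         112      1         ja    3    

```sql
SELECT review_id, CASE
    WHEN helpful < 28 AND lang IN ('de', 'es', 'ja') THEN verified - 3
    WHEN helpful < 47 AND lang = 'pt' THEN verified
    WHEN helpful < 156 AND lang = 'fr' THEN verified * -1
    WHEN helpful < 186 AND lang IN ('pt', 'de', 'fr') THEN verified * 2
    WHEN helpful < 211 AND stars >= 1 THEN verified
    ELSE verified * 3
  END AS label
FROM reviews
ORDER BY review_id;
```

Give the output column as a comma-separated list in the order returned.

2, 0, -1, 0, 1, 3, 0, 0, -3, 1, 1

review_id=8: helpful < 186 AND lang IN ('pt', 'de', 'fr') → 2
review_id=9: helpful < 186 AND lang IN ('pt', 'de', 'fr') → 0
review_id=10: helpful < 156 AND lang = 'fr' → -1
review_id=11: ELSE → 0
review_id=12: helpful < 211 AND stars >= 1 → 1
review_id=13: ELSE → 3
review_id=14: ELSE → 0
review_id=15: helpful < 186 AND lang IN ('pt', 'de', 'fr') → 0
review_id=16: helpful < 28 AND lang IN ('de', 'es', 'ja') → -3
review_id=17: helpful < 211 AND stars >= 1 → 1
review_id=18: helpful < 211 AND stars >= 1 → 1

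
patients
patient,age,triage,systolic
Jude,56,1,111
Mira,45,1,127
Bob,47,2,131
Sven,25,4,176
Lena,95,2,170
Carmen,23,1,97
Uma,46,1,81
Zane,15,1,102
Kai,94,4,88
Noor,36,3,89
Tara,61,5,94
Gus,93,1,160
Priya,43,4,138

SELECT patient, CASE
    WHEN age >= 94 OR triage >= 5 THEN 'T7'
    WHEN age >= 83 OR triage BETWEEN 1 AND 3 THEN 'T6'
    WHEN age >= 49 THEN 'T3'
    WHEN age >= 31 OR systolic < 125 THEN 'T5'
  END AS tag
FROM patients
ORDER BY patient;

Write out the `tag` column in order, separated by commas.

T6, T6, T6, T6, T7, T7, T6, T6, T5, NULL, T7, T6, T6

patient=Bob: age >= 83 OR triage BETWEEN 1 AND 3 → T6
patient=Carmen: age >= 83 OR triage BETWEEN 1 AND 3 → T6
patient=Gus: age >= 83 OR triage BETWEEN 1 AND 3 → T6
patient=Jude: age >= 83 OR triage BETWEEN 1 AND 3 → T6
patient=Kai: age >= 94 OR triage >= 5 → T7
patient=Lena: age >= 94 OR triage >= 5 → T7
patient=Mira: age >= 83 OR triage BETWEEN 1 AND 3 → T6
patient=Noor: age >= 83 OR triage BETWEEN 1 AND 3 → T6
patient=Priya: age >= 31 OR systolic < 125 → T5
patient=Sven: (no match → NULL) → NULL
patient=Tara: age >= 94 OR triage >= 5 → T7
patient=Uma: age >= 83 OR triage BETWEEN 1 AND 3 → T6
patient=Zane: age >= 83 OR triage BETWEEN 1 AND 3 → T6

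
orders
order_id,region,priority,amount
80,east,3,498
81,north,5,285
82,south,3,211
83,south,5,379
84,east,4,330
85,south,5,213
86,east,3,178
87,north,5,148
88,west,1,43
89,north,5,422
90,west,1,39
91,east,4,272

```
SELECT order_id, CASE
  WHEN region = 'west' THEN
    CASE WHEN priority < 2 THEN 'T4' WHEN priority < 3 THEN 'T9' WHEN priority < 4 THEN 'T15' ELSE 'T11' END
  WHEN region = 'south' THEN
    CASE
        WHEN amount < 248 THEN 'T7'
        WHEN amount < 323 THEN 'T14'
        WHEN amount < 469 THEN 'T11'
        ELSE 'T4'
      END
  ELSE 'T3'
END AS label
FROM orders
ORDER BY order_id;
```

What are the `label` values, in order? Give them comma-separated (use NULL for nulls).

order_id=80: region='east' → outer ELSE → T3
order_id=81: region='north' → outer ELSE → T3
order_id=82: region='south' → inner[amount < 248] → T7
order_id=83: region='south' → inner[amount < 469] → T11
order_id=84: region='east' → outer ELSE → T3
order_id=85: region='south' → inner[amount < 248] → T7
order_id=86: region='east' → outer ELSE → T3
order_id=87: region='north' → outer ELSE → T3
order_id=88: region='west' → inner[priority < 2] → T4
order_id=89: region='north' → outer ELSE → T3
order_id=90: region='west' → inner[priority < 2] → T4
order_id=91: region='east' → outer ELSE → T3

T3, T3, T7, T11, T3, T7, T3, T3, T4, T3, T4, T3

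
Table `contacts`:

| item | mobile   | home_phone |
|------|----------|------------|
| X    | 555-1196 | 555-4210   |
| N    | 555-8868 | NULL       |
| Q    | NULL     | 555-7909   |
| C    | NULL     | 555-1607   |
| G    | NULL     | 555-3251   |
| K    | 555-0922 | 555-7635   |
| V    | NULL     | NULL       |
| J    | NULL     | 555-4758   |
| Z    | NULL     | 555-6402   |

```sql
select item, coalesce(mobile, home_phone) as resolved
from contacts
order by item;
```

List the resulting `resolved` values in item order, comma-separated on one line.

item=C: mobile=NULL, home_phone=555-1607 → 555-1607
item=G: mobile=NULL, home_phone=555-3251 → 555-3251
item=J: mobile=NULL, home_phone=555-4758 → 555-4758
item=K: mobile=555-0922 → 555-0922
item=N: mobile=555-8868 → 555-8868
item=Q: mobile=NULL, home_phone=555-7909 → 555-7909
item=V: mobile=NULL, home_phone=NULL (all NULL) → NULL
item=X: mobile=555-1196 → 555-1196
item=Z: mobile=NULL, home_phone=555-6402 → 555-6402

555-1607, 555-3251, 555-4758, 555-0922, 555-8868, 555-7909, NULL, 555-1196, 555-6402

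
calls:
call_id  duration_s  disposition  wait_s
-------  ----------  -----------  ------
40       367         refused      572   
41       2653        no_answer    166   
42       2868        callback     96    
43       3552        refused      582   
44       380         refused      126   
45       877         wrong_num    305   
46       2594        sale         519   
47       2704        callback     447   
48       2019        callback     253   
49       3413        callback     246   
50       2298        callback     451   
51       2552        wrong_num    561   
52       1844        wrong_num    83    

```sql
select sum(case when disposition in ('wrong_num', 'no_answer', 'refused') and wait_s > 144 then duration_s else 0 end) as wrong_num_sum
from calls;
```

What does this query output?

10001

call_id=40: ✓ → 367
call_id=41: ✓ → 2653
call_id=42: ✗
call_id=43: ✓ → 3552
call_id=44: ✗
call_id=45: ✓ → 877
call_id=46: ✗
call_id=47: ✗
call_id=48: ✗
call_id=49: ✗
call_id=50: ✗
call_id=51: ✓ → 2552
call_id=52: ✗
wrong_num_sum = 367 + 2653 + 3552 + 877 + 2552 = 10001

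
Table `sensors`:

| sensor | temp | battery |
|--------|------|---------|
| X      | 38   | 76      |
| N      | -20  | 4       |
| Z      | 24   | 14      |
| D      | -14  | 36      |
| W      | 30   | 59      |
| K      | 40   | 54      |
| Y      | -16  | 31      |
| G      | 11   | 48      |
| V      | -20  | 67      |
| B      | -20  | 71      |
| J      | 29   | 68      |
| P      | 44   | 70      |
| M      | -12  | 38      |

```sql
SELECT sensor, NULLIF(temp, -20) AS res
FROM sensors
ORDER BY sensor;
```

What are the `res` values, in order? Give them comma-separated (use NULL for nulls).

sensor=B: temp=-20 vs -20: equal → NULL
sensor=D: temp=-14 vs -20: differ → -14
sensor=G: temp=11 vs -20: differ → 11
sensor=J: temp=29 vs -20: differ → 29
sensor=K: temp=40 vs -20: differ → 40
sensor=M: temp=-12 vs -20: differ → -12
sensor=N: temp=-20 vs -20: equal → NULL
sensor=P: temp=44 vs -20: differ → 44
sensor=V: temp=-20 vs -20: equal → NULL
sensor=W: temp=30 vs -20: differ → 30
sensor=X: temp=38 vs -20: differ → 38
sensor=Y: temp=-16 vs -20: differ → -16
sensor=Z: temp=24 vs -20: differ → 24

NULL, -14, 11, 29, 40, -12, NULL, 44, NULL, 30, 38, -16, 24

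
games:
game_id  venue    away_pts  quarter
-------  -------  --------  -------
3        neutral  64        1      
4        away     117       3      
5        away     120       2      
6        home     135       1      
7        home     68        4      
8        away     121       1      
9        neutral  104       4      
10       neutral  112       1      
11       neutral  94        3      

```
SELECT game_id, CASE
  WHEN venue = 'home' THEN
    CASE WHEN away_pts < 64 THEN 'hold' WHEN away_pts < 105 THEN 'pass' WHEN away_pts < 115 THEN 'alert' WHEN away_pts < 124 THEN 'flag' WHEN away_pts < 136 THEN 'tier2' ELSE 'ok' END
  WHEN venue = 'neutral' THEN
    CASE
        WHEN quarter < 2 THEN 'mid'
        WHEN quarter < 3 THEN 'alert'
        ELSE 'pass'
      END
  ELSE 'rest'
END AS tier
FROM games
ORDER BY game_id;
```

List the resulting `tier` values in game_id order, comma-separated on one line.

mid, rest, rest, tier2, pass, rest, pass, mid, pass

game_id=3: venue='neutral' → inner[quarter < 2] → mid
game_id=4: venue='away' → outer ELSE → rest
game_id=5: venue='away' → outer ELSE → rest
game_id=6: venue='home' → inner[away_pts < 136] → tier2
game_id=7: venue='home' → inner[away_pts < 105] → pass
game_id=8: venue='away' → outer ELSE → rest
game_id=9: venue='neutral' → inner[ELSE] → pass
game_id=10: venue='neutral' → inner[quarter < 2] → mid
game_id=11: venue='neutral' → inner[ELSE] → pass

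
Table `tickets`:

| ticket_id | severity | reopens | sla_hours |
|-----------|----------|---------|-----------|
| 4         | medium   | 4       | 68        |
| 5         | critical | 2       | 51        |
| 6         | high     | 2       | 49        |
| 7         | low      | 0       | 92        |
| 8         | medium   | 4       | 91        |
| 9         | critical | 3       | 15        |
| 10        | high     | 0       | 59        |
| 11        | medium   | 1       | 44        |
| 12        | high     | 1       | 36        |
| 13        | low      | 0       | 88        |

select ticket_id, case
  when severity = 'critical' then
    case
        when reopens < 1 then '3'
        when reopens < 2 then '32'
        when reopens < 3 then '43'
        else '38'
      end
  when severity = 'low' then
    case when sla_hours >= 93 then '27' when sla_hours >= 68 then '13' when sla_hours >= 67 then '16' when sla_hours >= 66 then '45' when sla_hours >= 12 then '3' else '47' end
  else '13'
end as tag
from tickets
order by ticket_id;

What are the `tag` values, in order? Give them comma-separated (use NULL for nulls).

ticket_id=4: severity='medium' → outer ELSE → 13
ticket_id=5: severity='critical' → inner[reopens < 3] → 43
ticket_id=6: severity='high' → outer ELSE → 13
ticket_id=7: severity='low' → inner[sla_hours >= 68] → 13
ticket_id=8: severity='medium' → outer ELSE → 13
ticket_id=9: severity='critical' → inner[ELSE] → 38
ticket_id=10: severity='high' → outer ELSE → 13
ticket_id=11: severity='medium' → outer ELSE → 13
ticket_id=12: severity='high' → outer ELSE → 13
ticket_id=13: severity='low' → inner[sla_hours >= 68] → 13

13, 43, 13, 13, 13, 38, 13, 13, 13, 13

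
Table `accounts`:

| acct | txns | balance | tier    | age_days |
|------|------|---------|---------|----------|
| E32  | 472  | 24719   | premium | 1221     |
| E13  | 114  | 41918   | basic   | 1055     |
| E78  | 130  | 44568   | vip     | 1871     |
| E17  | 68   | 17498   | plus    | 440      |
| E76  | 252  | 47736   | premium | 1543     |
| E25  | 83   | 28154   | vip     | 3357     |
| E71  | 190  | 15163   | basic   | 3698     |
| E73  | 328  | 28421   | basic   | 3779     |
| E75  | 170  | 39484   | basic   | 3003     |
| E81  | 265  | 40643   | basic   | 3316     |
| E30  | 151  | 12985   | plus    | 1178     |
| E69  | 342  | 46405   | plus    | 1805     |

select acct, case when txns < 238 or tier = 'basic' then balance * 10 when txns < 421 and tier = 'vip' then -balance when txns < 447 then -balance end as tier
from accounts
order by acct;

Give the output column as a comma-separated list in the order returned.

acct=E13: txns < 238 or tier = 'basic' → 419180
acct=E17: txns < 238 or tier = 'basic' → 174980
acct=E25: txns < 238 or tier = 'basic' → 281540
acct=E30: txns < 238 or tier = 'basic' → 129850
acct=E32: (no match → NULL) → NULL
acct=E69: txns < 447 → -46405
acct=E71: txns < 238 or tier = 'basic' → 151630
acct=E73: txns < 238 or tier = 'basic' → 284210
acct=E75: txns < 238 or tier = 'basic' → 394840
acct=E76: txns < 447 → -47736
acct=E78: txns < 238 or tier = 'basic' → 445680
acct=E81: txns < 238 or tier = 'basic' → 406430

419180, 174980, 281540, 129850, NULL, -46405, 151630, 284210, 394840, -47736, 445680, 406430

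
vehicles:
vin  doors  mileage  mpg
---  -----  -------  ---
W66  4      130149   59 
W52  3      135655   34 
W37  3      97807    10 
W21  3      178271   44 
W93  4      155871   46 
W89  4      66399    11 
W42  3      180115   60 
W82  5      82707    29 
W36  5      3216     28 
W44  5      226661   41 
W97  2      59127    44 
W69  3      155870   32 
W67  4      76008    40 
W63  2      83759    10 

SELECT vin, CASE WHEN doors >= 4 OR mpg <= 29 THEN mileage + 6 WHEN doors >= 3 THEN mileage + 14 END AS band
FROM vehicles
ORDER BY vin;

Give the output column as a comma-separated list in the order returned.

vin=W21: doors >= 3 → 178285
vin=W36: doors >= 4 OR mpg <= 29 → 3222
vin=W37: doors >= 4 OR mpg <= 29 → 97813
vin=W42: doors >= 3 → 180129
vin=W44: doors >= 4 OR mpg <= 29 → 226667
vin=W52: doors >= 3 → 135669
vin=W63: doors >= 4 OR mpg <= 29 → 83765
vin=W66: doors >= 4 OR mpg <= 29 → 130155
vin=W67: doors >= 4 OR mpg <= 29 → 76014
vin=W69: doors >= 3 → 155884
vin=W82: doors >= 4 OR mpg <= 29 → 82713
vin=W89: doors >= 4 OR mpg <= 29 → 66405
vin=W93: doors >= 4 OR mpg <= 29 → 155877
vin=W97: (no match → NULL) → NULL

178285, 3222, 97813, 180129, 226667, 135669, 83765, 130155, 76014, 155884, 82713, 66405, 155877, NULL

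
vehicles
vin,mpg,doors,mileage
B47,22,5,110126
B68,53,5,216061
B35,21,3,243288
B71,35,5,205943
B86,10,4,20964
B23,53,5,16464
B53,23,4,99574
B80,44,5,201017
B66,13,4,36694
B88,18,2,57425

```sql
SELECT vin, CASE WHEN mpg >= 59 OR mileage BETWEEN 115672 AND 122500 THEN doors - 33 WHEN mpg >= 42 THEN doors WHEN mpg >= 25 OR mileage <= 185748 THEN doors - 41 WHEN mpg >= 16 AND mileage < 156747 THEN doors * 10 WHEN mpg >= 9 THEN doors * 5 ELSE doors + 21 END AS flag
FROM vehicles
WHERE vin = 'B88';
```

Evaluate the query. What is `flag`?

vin = B88: mpg=18, doors=2, mileage=57425.
mpg >= 59 OR mileage BETWEEN 115672 AND 122500 → false
mpg >= 42 → false
mpg >= 25 OR mileage <= 185748 → true → -39

-39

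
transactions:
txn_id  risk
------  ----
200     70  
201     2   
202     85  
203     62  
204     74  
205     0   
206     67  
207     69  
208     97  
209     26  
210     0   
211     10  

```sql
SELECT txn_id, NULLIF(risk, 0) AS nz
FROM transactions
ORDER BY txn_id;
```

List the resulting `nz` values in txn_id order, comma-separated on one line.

70, 2, 85, 62, 74, NULL, 67, 69, 97, 26, NULL, 10

txn_id=200: risk=70 vs 0: differ → 70
txn_id=201: risk=2 vs 0: differ → 2
txn_id=202: risk=85 vs 0: differ → 85
txn_id=203: risk=62 vs 0: differ → 62
txn_id=204: risk=74 vs 0: differ → 74
txn_id=205: risk=0 vs 0: equal → NULL
txn_id=206: risk=67 vs 0: differ → 67
txn_id=207: risk=69 vs 0: differ → 69
txn_id=208: risk=97 vs 0: differ → 97
txn_id=209: risk=26 vs 0: differ → 26
txn_id=210: risk=0 vs 0: equal → NULL
txn_id=211: risk=10 vs 0: differ → 10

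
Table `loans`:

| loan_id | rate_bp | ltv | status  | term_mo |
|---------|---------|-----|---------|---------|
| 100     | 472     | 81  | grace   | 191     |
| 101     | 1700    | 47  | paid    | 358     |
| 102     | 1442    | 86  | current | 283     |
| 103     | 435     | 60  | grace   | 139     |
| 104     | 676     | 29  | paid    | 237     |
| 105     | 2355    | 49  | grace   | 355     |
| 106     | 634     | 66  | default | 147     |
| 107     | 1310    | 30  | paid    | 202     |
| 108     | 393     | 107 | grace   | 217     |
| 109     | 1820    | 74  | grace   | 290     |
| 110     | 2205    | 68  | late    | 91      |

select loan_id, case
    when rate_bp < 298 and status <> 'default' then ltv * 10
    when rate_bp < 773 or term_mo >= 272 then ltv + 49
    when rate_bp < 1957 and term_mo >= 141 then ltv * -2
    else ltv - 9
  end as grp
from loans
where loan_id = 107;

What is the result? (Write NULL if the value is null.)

-60

loan_id = 107: rate_bp=1310, ltv=30, status=paid, term_mo=202.
rate_bp < 298 and status <> 'default' → false
rate_bp < 773 or term_mo >= 272 → false
rate_bp < 1957 and term_mo >= 141 → true → -60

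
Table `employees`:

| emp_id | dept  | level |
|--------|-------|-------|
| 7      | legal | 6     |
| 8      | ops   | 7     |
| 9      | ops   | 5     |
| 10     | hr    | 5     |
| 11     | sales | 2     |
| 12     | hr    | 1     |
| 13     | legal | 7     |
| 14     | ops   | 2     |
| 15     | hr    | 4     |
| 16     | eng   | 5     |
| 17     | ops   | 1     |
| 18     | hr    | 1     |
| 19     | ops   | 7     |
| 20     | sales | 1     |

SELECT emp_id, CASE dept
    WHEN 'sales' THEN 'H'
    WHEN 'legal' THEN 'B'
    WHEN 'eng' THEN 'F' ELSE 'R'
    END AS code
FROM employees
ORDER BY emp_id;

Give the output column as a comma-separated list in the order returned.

B, R, R, R, H, R, B, R, R, F, R, R, R, H

emp_id=7: dept='legal' → B
emp_id=8: ELSE → R
emp_id=9: ELSE → R
emp_id=10: ELSE → R
emp_id=11: dept='sales' → H
emp_id=12: ELSE → R
emp_id=13: dept='legal' → B
emp_id=14: ELSE → R
emp_id=15: ELSE → R
emp_id=16: dept='eng' → F
emp_id=17: ELSE → R
emp_id=18: ELSE → R
emp_id=19: ELSE → R
emp_id=20: dept='sales' → H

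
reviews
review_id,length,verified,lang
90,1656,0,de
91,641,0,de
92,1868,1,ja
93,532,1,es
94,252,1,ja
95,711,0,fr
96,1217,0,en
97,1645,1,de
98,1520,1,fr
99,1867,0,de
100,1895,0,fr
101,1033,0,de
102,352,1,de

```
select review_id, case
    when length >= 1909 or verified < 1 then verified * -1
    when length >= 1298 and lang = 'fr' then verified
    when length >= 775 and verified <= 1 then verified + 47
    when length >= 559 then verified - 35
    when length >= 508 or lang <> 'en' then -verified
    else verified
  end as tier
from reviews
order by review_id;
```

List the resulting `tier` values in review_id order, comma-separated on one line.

0, 0, 48, -1, -1, 0, 0, 48, 1, 0, 0, 0, -1

review_id=90: length >= 1909 or verified < 1 → 0
review_id=91: length >= 1909 or verified < 1 → 0
review_id=92: length >= 775 and verified <= 1 → 48
review_id=93: length >= 508 or lang <> 'en' → -1
review_id=94: length >= 508 or lang <> 'en' → -1
review_id=95: length >= 1909 or verified < 1 → 0
review_id=96: length >= 1909 or verified < 1 → 0
review_id=97: length >= 775 and verified <= 1 → 48
review_id=98: length >= 1298 and lang = 'fr' → 1
review_id=99: length >= 1909 or verified < 1 → 0
review_id=100: length >= 1909 or verified < 1 → 0
review_id=101: length >= 1909 or verified < 1 → 0
review_id=102: length >= 508 or lang <> 'en' → -1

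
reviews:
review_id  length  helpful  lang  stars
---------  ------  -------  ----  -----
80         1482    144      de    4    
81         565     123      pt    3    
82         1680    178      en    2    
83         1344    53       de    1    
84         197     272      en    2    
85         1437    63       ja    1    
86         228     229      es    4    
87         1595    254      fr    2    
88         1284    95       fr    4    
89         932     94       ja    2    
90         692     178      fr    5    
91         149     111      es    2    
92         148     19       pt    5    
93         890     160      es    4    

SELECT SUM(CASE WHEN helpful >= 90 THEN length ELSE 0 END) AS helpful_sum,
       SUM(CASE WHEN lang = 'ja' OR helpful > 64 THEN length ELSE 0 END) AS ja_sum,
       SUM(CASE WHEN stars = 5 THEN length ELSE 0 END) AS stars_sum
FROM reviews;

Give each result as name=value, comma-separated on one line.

helpful_sum=9694, ja_sum=11131, stars_sum=840

[helpful_sum: helpful >= 90]
review_id=80: ✓ → 1482
review_id=81: ✓ → 565
review_id=82: ✓ → 1680
review_id=83: ✗
review_id=84: ✓ → 197
review_id=85: ✗
review_id=86: ✓ → 228
review_id=87: ✓ → 1595
review_id=88: ✓ → 1284
review_id=89: ✓ → 932
review_id=90: ✓ → 692
review_id=91: ✓ → 149
review_id=92: ✗
review_id=93: ✓ → 890
helpful_sum = 1482 + 565 + 1680 + 197 + 228 + 1595 + 1284 + 932 + 692 + 149 + 890 = 9694
—
[ja_sum: lang = 'ja' OR helpful > 64]
review_id=80: ✓ → 1482
review_id=81: ✓ → 565
review_id=82: ✓ → 1680
review_id=83: ✗
review_id=84: ✓ → 197
review_id=85: ✓ → 1437
review_id=86: ✓ → 228
review_id=87: ✓ → 1595
review_id=88: ✓ → 1284
review_id=89: ✓ → 932
review_id=90: ✓ → 692
review_id=91: ✓ → 149
review_id=92: ✗
review_id=93: ✓ → 890
ja_sum = 1482 + 565 + 1680 + 197 + 1437 + 228 + 1595 + 1284 + 932 + 692 + 149 + 890 = 11131
—
[stars_sum: stars = 5]
review_id=80: ✗
review_id=81: ✗
review_id=82: ✗
review_id=83: ✗
review_id=84: ✗
review_id=85: ✗
review_id=86: ✗
review_id=87: ✗
review_id=88: ✗
review_id=89: ✗
review_id=90: ✓ → 692
review_id=91: ✗
review_id=92: ✓ → 148
review_id=93: ✗
stars_sum = 692 + 148 = 840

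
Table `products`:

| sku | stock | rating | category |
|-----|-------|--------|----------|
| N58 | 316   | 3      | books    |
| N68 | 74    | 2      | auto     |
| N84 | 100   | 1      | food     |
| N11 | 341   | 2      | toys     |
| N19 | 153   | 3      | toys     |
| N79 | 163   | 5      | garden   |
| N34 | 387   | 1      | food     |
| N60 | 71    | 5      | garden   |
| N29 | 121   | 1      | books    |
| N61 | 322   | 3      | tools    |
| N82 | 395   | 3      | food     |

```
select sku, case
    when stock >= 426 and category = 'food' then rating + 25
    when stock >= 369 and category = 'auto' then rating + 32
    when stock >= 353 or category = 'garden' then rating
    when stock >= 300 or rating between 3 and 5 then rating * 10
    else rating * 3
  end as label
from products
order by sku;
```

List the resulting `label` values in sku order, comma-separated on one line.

20, 30, 3, 1, 30, 5, 30, 6, 5, 3, 3

sku=N11: stock >= 300 or rating between 3 and 5 → 20
sku=N19: stock >= 300 or rating between 3 and 5 → 30
sku=N29: ELSE → 3
sku=N34: stock >= 353 or category = 'garden' → 1
sku=N58: stock >= 300 or rating between 3 and 5 → 30
sku=N60: stock >= 353 or category = 'garden' → 5
sku=N61: stock >= 300 or rating between 3 and 5 → 30
sku=N68: ELSE → 6
sku=N79: stock >= 353 or category = 'garden' → 5
sku=N82: stock >= 353 or category = 'garden' → 3
sku=N84: ELSE → 3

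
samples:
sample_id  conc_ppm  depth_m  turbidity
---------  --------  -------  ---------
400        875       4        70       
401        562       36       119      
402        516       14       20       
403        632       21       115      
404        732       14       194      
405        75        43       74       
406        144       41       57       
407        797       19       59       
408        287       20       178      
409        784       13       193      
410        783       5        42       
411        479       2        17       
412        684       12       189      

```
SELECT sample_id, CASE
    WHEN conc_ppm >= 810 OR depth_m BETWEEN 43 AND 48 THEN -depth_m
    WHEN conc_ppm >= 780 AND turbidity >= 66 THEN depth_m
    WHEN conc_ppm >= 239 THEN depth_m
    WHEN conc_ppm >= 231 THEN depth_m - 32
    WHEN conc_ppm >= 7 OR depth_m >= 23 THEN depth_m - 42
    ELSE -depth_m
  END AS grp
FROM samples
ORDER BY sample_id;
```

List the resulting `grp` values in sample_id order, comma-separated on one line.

-4, 36, 14, 21, 14, -43, -1, 19, 20, 13, 5, 2, 12

sample_id=400: conc_ppm >= 810 OR depth_m BETWEEN 43 AND 48 → -4
sample_id=401: conc_ppm >= 239 → 36
sample_id=402: conc_ppm >= 239 → 14
sample_id=403: conc_ppm >= 239 → 21
sample_id=404: conc_ppm >= 239 → 14
sample_id=405: conc_ppm >= 810 OR depth_m BETWEEN 43 AND 48 → -43
sample_id=406: conc_ppm >= 7 OR depth_m >= 23 → -1
sample_id=407: conc_ppm >= 239 → 19
sample_id=408: conc_ppm >= 239 → 20
sample_id=409: conc_ppm >= 780 AND turbidity >= 66 → 13
sample_id=410: conc_ppm >= 239 → 5
sample_id=411: conc_ppm >= 239 → 2
sample_id=412: conc_ppm >= 239 → 12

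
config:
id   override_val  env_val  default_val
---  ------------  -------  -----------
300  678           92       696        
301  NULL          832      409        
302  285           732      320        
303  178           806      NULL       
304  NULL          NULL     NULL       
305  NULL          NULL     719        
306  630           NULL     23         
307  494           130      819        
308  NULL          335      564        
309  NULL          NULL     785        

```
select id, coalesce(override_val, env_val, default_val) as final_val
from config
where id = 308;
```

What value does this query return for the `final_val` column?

335

id = 308: override_val=NULL, env_val=335, default_val=564.
override_val=NULL, env_val=335 → 335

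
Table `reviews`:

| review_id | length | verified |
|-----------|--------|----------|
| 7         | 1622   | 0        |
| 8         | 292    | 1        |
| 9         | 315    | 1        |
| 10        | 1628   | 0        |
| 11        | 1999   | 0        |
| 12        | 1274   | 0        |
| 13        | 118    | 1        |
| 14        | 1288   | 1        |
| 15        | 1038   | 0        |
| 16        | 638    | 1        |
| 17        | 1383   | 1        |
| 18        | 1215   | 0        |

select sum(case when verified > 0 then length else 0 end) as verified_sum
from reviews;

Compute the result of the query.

4034

review_id=7: ✗
review_id=8: ✓ → 292
review_id=9: ✓ → 315
review_id=10: ✗
review_id=11: ✗
review_id=12: ✗
review_id=13: ✓ → 118
review_id=14: ✓ → 1288
review_id=15: ✗
review_id=16: ✓ → 638
review_id=17: ✓ → 1383
review_id=18: ✗
verified_sum = 292 + 315 + 118 + 1288 + 638 + 1383 = 4034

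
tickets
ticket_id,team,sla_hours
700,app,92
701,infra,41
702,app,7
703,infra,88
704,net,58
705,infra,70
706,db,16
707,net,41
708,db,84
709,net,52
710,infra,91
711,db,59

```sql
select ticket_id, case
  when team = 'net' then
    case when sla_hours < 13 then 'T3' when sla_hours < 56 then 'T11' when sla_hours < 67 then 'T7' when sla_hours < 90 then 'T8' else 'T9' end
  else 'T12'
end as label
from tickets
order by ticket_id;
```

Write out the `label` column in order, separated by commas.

ticket_id=700: team='app' → outer ELSE → T12
ticket_id=701: team='infra' → outer ELSE → T12
ticket_id=702: team='app' → outer ELSE → T12
ticket_id=703: team='infra' → outer ELSE → T12
ticket_id=704: team='net' → inner[sla_hours < 67] → T7
ticket_id=705: team='infra' → outer ELSE → T12
ticket_id=706: team='db' → outer ELSE → T12
ticket_id=707: team='net' → inner[sla_hours < 56] → T11
ticket_id=708: team='db' → outer ELSE → T12
ticket_id=709: team='net' → inner[sla_hours < 56] → T11
ticket_id=710: team='infra' → outer ELSE → T12
ticket_id=711: team='db' → outer ELSE → T12

T12, T12, T12, T12, T7, T12, T12, T11, T12, T11, T12, T12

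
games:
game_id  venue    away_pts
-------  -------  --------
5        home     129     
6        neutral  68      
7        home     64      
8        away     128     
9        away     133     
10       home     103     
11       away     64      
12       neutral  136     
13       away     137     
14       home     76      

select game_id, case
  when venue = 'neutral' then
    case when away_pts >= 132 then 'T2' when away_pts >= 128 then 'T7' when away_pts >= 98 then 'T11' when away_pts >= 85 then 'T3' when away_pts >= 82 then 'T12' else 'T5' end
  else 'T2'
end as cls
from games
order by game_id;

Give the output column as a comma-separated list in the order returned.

T2, T5, T2, T2, T2, T2, T2, T2, T2, T2

game_id=5: venue='home' → outer ELSE → T2
game_id=6: venue='neutral' → inner[ELSE] → T5
game_id=7: venue='home' → outer ELSE → T2
game_id=8: venue='away' → outer ELSE → T2
game_id=9: venue='away' → outer ELSE → T2
game_id=10: venue='home' → outer ELSE → T2
game_id=11: venue='away' → outer ELSE → T2
game_id=12: venue='neutral' → inner[away_pts >= 132] → T2
game_id=13: venue='away' → outer ELSE → T2
game_id=14: venue='home' → outer ELSE → T2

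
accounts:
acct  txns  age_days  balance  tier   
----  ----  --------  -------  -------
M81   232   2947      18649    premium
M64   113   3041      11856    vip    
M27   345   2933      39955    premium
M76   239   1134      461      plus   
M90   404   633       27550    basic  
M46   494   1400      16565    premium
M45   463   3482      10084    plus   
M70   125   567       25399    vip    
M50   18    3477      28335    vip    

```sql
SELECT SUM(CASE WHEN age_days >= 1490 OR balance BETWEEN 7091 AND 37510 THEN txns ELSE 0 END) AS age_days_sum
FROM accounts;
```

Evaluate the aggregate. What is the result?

2194

acct=M81: ✓ → 232
acct=M64: ✓ → 113
acct=M27: ✓ → 345
acct=M76: ✗
acct=M90: ✓ → 404
acct=M46: ✓ → 494
acct=M45: ✓ → 463
acct=M70: ✓ → 125
acct=M50: ✓ → 18
age_days_sum = 232 + 113 + 345 + 404 + 494 + 463 + 125 + 18 = 2194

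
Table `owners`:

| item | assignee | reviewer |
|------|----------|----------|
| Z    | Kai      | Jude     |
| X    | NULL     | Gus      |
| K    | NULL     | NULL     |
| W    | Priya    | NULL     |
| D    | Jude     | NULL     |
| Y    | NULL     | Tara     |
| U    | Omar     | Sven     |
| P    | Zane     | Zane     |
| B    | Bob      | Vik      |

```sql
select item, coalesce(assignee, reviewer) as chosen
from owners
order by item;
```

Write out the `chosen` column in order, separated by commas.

Bob, Jude, NULL, Zane, Omar, Priya, Gus, Tara, Kai

item=B: assignee=Bob → Bob
item=D: assignee=Jude → Jude
item=K: assignee=NULL, reviewer=NULL (all NULL) → NULL
item=P: assignee=Zane → Zane
item=U: assignee=Omar → Omar
item=W: assignee=Priya → Priya
item=X: assignee=NULL, reviewer=Gus → Gus
item=Y: assignee=NULL, reviewer=Tara → Tara
item=Z: assignee=Kai → Kai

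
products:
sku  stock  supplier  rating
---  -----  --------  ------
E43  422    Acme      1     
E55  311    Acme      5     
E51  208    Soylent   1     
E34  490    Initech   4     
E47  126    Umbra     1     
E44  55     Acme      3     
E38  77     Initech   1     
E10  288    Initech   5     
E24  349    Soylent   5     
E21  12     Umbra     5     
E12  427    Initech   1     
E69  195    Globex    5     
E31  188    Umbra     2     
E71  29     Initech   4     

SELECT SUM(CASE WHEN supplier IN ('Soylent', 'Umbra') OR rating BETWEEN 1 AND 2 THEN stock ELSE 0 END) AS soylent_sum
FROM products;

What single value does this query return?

1809

sku=E43: ✓ → 422
sku=E55: ✗
sku=E51: ✓ → 208
sku=E34: ✗
sku=E47: ✓ → 126
sku=E44: ✗
sku=E38: ✓ → 77
sku=E10: ✗
sku=E24: ✓ → 349
sku=E21: ✓ → 12
sku=E12: ✓ → 427
sku=E69: ✗
sku=E31: ✓ → 188
sku=E71: ✗
soylent_sum = 422 + 208 + 126 + 77 + 349 + 12 + 427 + 188 = 1809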